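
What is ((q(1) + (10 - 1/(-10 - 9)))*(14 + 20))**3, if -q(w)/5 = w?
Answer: 34773663744/6859 ≈ 5.0698e+6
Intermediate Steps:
q(w) = -5*w
((q(1) + (10 - 1/(-10 - 9)))*(14 + 20))**3 = ((-5*1 + (10 - 1/(-10 - 9)))*(14 + 20))**3 = ((-5 + (10 - 1/(-19)))*34)**3 = ((-5 + (10 - 1*(-1/19)))*34)**3 = ((-5 + (10 + 1/19))*34)**3 = ((-5 + 191/19)*34)**3 = ((96/19)*34)**3 = (3264/19)**3 = 34773663744/6859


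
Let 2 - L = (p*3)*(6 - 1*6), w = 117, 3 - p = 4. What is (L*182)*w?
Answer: 42588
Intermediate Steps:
p = -1 (p = 3 - 1*4 = 3 - 4 = -1)
L = 2 (L = 2 - (-1*3)*(6 - 1*6) = 2 - (-3)*(6 - 6) = 2 - (-3)*0 = 2 - 1*0 = 2 + 0 = 2)
(L*182)*w = (2*182)*117 = 364*117 = 42588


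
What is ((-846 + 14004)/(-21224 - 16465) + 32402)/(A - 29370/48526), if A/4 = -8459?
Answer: -580973167660/606702411667 ≈ -0.95759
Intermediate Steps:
A = -33836 (A = 4*(-8459) = -33836)
((-846 + 14004)/(-21224 - 16465) + 32402)/(A - 29370/48526) = ((-846 + 14004)/(-21224 - 16465) + 32402)/(-33836 - 29370/48526) = (13158/(-37689) + 32402)/(-33836 - 29370*1/48526) = (13158*(-1/37689) + 32402)/(-33836 - 14685/24263) = (-258/739 + 32402)/(-820977553/24263) = (23944820/739)*(-24263/820977553) = -580973167660/606702411667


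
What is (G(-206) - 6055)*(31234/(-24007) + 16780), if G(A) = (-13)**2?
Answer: -2370917446236/24007 ≈ -9.8759e+7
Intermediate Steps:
G(A) = 169
(G(-206) - 6055)*(31234/(-24007) + 16780) = (169 - 6055)*(31234/(-24007) + 16780) = -5886*(31234*(-1/24007) + 16780) = -5886*(-31234/24007 + 16780) = -5886*402806226/24007 = -2370917446236/24007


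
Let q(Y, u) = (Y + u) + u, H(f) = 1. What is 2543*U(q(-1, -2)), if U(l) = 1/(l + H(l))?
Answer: -2543/4 ≈ -635.75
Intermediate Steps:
q(Y, u) = Y + 2*u
U(l) = 1/(1 + l) (U(l) = 1/(l + 1) = 1/(1 + l))
2543*U(q(-1, -2)) = 2543/(1 + (-1 + 2*(-2))) = 2543/(1 + (-1 - 4)) = 2543/(1 - 5) = 2543/(-4) = 2543*(-¼) = -2543/4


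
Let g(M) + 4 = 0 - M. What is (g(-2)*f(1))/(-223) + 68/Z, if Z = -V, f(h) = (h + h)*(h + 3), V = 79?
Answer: -13900/17617 ≈ -0.78901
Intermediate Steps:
f(h) = 2*h*(3 + h) (f(h) = (2*h)*(3 + h) = 2*h*(3 + h))
g(M) = -4 - M (g(M) = -4 + (0 - M) = -4 - M)
Z = -79 (Z = -1*79 = -79)
(g(-2)*f(1))/(-223) + 68/Z = ((-4 - 1*(-2))*(2*1*(3 + 1)))/(-223) + 68/(-79) = ((-4 + 2)*(2*1*4))*(-1/223) + 68*(-1/79) = -2*8*(-1/223) - 68/79 = -16*(-1/223) - 68/79 = 16/223 - 68/79 = -13900/17617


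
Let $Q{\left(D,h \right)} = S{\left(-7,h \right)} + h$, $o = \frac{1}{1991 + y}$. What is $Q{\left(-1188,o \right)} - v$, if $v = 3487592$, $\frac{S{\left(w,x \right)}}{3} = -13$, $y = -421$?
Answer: $- \frac{5475580669}{1570} \approx -3.4876 \cdot 10^{6}$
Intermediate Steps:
$S{\left(w,x \right)} = -39$ ($S{\left(w,x \right)} = 3 \left(-13\right) = -39$)
$o = \frac{1}{1570}$ ($o = \frac{1}{1991 - 421} = \frac{1}{1570} \approx 0.00063694$)
$Q{\left(D,h \right)} = -39 + h$
$Q{\left(-1188,o \right)} - v = \left(-39 + \frac{1}{1570}\right) - 3487592 = - \frac{61229}{1570} - 3487592 = - \frac{5475580669}{1570}$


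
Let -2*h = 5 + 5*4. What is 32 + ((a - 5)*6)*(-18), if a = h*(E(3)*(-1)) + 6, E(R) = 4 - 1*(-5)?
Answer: -12226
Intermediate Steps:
h = -25/2 (h = -(5 + 5*4)/2 = -(5 + 20)/2 = -½*25 = -25/2 ≈ -12.500)
E(R) = 9 (E(R) = 4 + 5 = 9)
a = 237/2 (a = -225*(-1)/2 + 6 = -25/2*(-9) + 6 = 225/2 + 6 = 237/2 ≈ 118.50)
32 + ((a - 5)*6)*(-18) = 32 + ((237/2 - 5)*6)*(-18) = 32 + ((227/2)*6)*(-18) = 32 + 681*(-18) = 32 - 12258 = -12226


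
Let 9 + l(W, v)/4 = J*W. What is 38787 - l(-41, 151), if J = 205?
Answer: 72443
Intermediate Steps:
l(W, v) = -36 + 820*W (l(W, v) = -36 + 4*(205*W) = -36 + 820*W)
38787 - l(-41, 151) = 38787 - (-36 + 820*(-41)) = 38787 - (-36 - 33620) = 38787 - 1*(-33656) = 38787 + 33656 = 72443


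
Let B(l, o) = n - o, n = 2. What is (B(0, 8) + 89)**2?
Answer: 6889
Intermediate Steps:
B(l, o) = 2 - o
(B(0, 8) + 89)**2 = ((2 - 1*8) + 89)**2 = ((2 - 8) + 89)**2 = (-6 + 89)**2 = 83**2 = 6889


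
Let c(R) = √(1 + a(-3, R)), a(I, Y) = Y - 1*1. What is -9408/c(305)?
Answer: -9408*√305/305 ≈ -538.70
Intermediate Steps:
a(I, Y) = -1 + Y (a(I, Y) = Y - 1 = -1 + Y)
c(R) = √R (c(R) = √(1 + (-1 + R)) = √R)
-9408/c(305) = -9408*√305/305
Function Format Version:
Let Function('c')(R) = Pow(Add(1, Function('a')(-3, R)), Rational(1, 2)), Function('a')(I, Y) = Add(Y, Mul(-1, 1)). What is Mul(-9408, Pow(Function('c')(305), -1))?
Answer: Mul(Rational(-9408, 305), Pow(305, Rational(1, 2))) ≈ -538.70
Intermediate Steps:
Function('a')(I, Y) = Add(-1, Y) (Function('a')(I, Y) = Add(Y, -1) = Add(-1, Y))
Function('c')(R) = Pow(R, Rational(1, 2)) (Function('c')(R) = Pow(Add(1, Add(-1, R)), Rational(1, 2)) = Pow(R, Rational(1, 2)))
Mul(-9408, Pow(Function('c')(305), -1)) = Mul(-9408, Pow(Pow(305, Rational(1, 2)), -1)) = Mul(-9408, Mul(Rational(1, 305), Pow(305, Rational(1, 2)))) = Mul(Rational(-9408, 305), Pow(305, Rational(1, 2)))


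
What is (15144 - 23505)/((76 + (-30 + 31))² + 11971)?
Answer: -8361/17900 ≈ -0.46709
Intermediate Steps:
(15144 - 23505)/((76 + (-30 + 31))² + 11971) = -8361/((76 + 1)² + 11971) = -8361/(77² + 11971) = -8361/(5929 + 11971) = -8361/17900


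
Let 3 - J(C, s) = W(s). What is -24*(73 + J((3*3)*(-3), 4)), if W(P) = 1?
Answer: -1800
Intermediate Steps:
J(C, s) = 2 (J(C, s) = 3 - 1*1 = 3 - 1 = 2)
-24*(73 + J((3*3)*(-3), 4)) = -24*(73 + 2) = -24*75 = -1800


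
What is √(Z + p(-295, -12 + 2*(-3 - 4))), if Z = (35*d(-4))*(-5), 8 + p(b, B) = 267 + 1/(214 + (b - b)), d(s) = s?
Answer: 3*√4879842/214 ≈ 30.968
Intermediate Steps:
p(b, B) = 55427/214 (p(b, B) = -8 + (267 + 1/(214 + (b - b))) = -8 + (267 + 1/(214 + 0)) = -8 + (267 + 1/214) = -8 + 57139/214 = 55427/214)
Z = 700 (Z = (35*(-4))*(-5) = -140*(-5) = 700)
√(Z + p(-295, -12 + 2*(-3 - 4))) = √(700 + 55427/214) = √(205227/214) = 3*√4879842/214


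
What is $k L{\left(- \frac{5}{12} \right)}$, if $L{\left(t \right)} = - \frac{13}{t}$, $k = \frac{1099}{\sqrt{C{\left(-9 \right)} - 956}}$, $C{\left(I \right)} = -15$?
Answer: $- \frac{171444 i \sqrt{971}}{4855} \approx - 1100.4 i$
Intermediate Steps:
$k = - \frac{1099 i \sqrt{971}}{971}$ ($k = \frac{1099}{\sqrt{-15 - 956}} = \frac{1099}{\sqrt{-971}} = \frac{1099}{i \sqrt{971}} = 1099 \left(- \frac{i \sqrt{971}}{971}\right) = - \frac{1099 i \sqrt{971}}{971} \approx - 35.269 i$)
$k L{\left(- \frac{5}{12} \right)} = - \frac{1099 i \sqrt{971}}{971} \left(- \frac{13}{\left(-5\right) \frac{1}{12}}\right) = - \frac{1099 i \sqrt{971}}{971} \left(- \frac{13}{- \frac{5}{12}}\right) = - \frac{1099 i \sqrt{971}}{971} \left(\left(-13\right) \left(- \frac{12}{5}\right)\right) = - \frac{1099 i \sqrt{971}}{971} \cdot \frac{156}{5} = - \frac{171444 i \sqrt{971}}{4855}$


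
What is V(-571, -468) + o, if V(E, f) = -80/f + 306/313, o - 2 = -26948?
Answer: -986747404/36621 ≈ -26945.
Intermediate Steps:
o = -26946 (o = 2 - 26948 = -26946)
V(E, f) = 306/313 - 80/f (V(E, f) = -80/f + 306*(1/313) = -80/f + 306/313 = 306/313 - 80/f)
V(-571, -468) + o = (306/313 - 80/(-468)) - 26946 = (306/313 - 80*(-1/468)) - 26946 = (306/313 + 20/117) - 26946 = 42062/36621 - 26946 = -986747404/36621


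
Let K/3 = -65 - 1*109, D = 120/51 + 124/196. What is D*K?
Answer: -1298214/833 ≈ -1558.5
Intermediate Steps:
D = 2487/833 (D = 120*(1/51) + 124*(1/196) = 40/17 + 31/49 = 2487/833 ≈ 2.9856)
K = -522 (K = 3*(-65 - 1*109) = 3*(-65 - 109) = 3*(-174) = -522)
D*K = (2487/833)*(-522) = -1298214/833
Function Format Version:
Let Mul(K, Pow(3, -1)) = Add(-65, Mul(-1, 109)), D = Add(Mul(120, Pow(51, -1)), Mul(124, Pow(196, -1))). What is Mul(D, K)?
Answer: Rational(-1298214, 833) ≈ -1558.5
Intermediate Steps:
D = Rational(2487, 833) (D = Add(Mul(120, Rational(1, 51)), Mul(124, Rational(1, 196))) = Add(Rational(40, 17), Rational(31, 49)) = Rational(2487, 833) ≈ 2.9856)
K = -522 (K = Mul(3, Add(-65, Mul(-1, 109))) = Mul(3, Add(-65, -109)) = Mul(3, -174) = -522)
Mul(D, K) = Mul(Rational(2487, 833), -522) = Rational(-1298214, 833)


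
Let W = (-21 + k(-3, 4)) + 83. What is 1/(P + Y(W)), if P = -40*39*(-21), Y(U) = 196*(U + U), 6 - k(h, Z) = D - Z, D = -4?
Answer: 1/62552 ≈ 1.5987e-5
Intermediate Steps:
k(h, Z) = 10 + Z (k(h, Z) = 6 - (-4 - Z) = 6 + (4 + Z) = 10 + Z)
W = 76 (W = (-21 + (10 + 4)) + 83 = (-21 + 14) + 83 = -7 + 83 = 76)
Y(U) = 392*U (Y(U) = 196*(2*U) = 392*U)
P = 32760 (P = -1560*(-21) = 32760)
1/(P + Y(W)) = 1/(32760 + 392*76) = 1/(32760 + 29792) = 1/62552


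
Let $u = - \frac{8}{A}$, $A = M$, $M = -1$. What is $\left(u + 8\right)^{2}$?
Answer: $256$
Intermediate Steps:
$A = -1$
$u = 8$ ($u = - \frac{8}{-1} = \left(-8\right) \left(-1\right) = 8$)
$\left(u + 8\right)^{2} = \left(8 + 8\right)^{2} = 16^{2} = 256$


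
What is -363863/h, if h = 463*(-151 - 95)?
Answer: 363863/113898 ≈ 3.1946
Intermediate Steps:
h = -113898 (h = 463*(-246) = -113898)
-363863/h = -363863/(-113898) = -363863*(-1/113898) = 363863/113898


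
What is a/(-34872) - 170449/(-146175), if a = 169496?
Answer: -784674178/212392275 ≈ -3.6945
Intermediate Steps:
a/(-34872) - 170449/(-146175) = 169496/(-34872) - 170449/(-146175) = 169496*(-1/34872) - 170449*(-1/146175) = -21187/4359 + 170449/146175 = -784674178/212392275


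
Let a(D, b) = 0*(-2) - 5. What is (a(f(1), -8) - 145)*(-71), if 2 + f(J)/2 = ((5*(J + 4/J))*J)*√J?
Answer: 10650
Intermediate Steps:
f(J) = -4 + 2*J^(3/2)*(5*J + 20/J) (f(J) = -4 + 2*(((5*(J + 4/J))*J)*√J) = -4 + 2*(((5*J + 20/J)*J)*√J) = -4 + 2*((J*(5*J + 20/J))*√J) = -4 + 2*(J^(3/2)*(5*J + 20/J)) = -4 + 2*J^(3/2)*(5*J + 20/J))
a(D, b) = -5 (a(D, b) = 0 - 5 = -5)
(a(f(1), -8) - 145)*(-71) = (-5 - 145)*(-71) = -150*(-71) = 10650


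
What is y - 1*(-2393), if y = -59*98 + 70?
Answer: -3319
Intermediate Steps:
y = -5712 (y = -5782 + 70 = -5712)
y - 1*(-2393) = -5712 - 1*(-2393) = -5712 + 2393 = -3319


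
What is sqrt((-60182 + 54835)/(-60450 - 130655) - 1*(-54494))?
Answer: sqrt(1990182990974785)/191105 ≈ 233.44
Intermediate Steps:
sqrt((-60182 + 54835)/(-60450 - 130655) - 1*(-54494)) = sqrt(-5347/(-191105) + 54494) = sqrt(-5347*(-1/191105) + 54494) = sqrt(5347/191105 + 54494) = sqrt(10414081217/191105) = sqrt(1990182990974785)/191105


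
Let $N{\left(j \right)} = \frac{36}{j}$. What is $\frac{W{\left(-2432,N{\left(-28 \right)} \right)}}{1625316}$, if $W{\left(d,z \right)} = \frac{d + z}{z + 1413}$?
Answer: $- \frac{17033}{16061372712} \approx -1.0605 \cdot 10^{-6}$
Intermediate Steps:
$W{\left(d,z \right)} = \frac{d + z}{1413 + z}$
$\frac{W{\left(-2432,N{\left(-28 \right)} \right)}}{1625316} = \frac{\frac{1}{1413 + \frac{36}{-28}} \left(-2432 + \frac{36}{-28}\right)}{1625316} = \frac{-2432 + 36 \left(- \frac{1}{28}\right)}{1413 + 36 \left(- \frac{1}{28}\right)} \frac{1}{1625316} = \frac{-2432 - \frac{9}{7}}{1413 - \frac{9}{7}} \cdot \frac{1}{1625316} = \frac{1}{\frac{9882}{7}} \left(- \frac{17033}{7}\right) \frac{1}{1625316} = \frac{7}{9882} \left(- \frac{17033}{7}\right) \frac{1}{1625316} = \left(- \frac{17033}{9882}\right) \frac{1}{1625316} = - \frac{17033}{16061372712}$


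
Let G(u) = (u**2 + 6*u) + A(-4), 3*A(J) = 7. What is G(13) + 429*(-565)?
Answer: -726407/3 ≈ -2.4214e+5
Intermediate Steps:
A(J) = 7/3 (A(J) = (1/3)*7 = 7/3)
G(u) = 7/3 + u**2 + 6*u (G(u) = (u**2 + 6*u) + 7/3 = 7/3 + u**2 + 6*u)
G(13) + 429*(-565) = (7/3 + 13**2 + 6*13) + 429*(-565) = (7/3 + 169 + 78) - 242385 = 748/3 - 242385 = -726407/3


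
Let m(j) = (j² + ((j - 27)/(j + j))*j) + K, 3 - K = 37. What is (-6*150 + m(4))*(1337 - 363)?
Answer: -905333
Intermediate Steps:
K = -34 (K = 3 - 1*37 = 3 - 37 = -34)
m(j) = -95/2 + j² + j/2 (m(j) = (j² + ((j - 27)/(j + j))*j) - 34 = (j² + ((-27 + j)/((2*j)))*j) - 34 = (j² + ((-27 + j)*(1/(2*j)))*j) - 34 = (j² + ((-27 + j)/(2*j))*j) - 34 = (j² + (-27/2 + j/2)) - 34 = (-27/2 + j² + j/2) - 34 = -95/2 + j² + j/2)
(-6*150 + m(4))*(1337 - 363) = (-6*150 + (-95/2 + 4² + (½)*4))*(1337 - 363) = (-900 + (-95/2 + 16 + 2))*974 = (-900 - 59/2)*974 = -1859/2*974 = -905333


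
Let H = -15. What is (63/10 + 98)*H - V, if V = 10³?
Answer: -5129/2 ≈ -2564.5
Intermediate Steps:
V = 1000
(63/10 + 98)*H - V = (63/10 + 98)*(-15) - 1*1000 = (63*(⅒) + 98)*(-15) - 1000 = (63/10 + 98)*(-15) - 1000 = (1043/10)*(-15) - 1000 = -3129/2 - 1000 = -5129/2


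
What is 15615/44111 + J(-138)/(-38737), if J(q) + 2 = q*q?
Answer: -235083407/1708727807 ≈ -0.13758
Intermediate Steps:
J(q) = -2 + q² (J(q) = -2 + q*q = -2 + q²)
15615/44111 + J(-138)/(-38737) = 15615/44111 + (-2 + (-138)²)/(-38737) = 15615*(1/44111) + (-2 + 19044)*(-1/38737) = 15615/44111 + 19042*(-1/38737) = 15615/44111 - 19042/38737 = -235083407/1708727807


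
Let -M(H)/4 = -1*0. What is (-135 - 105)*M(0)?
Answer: 0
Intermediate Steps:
M(H) = 0 (M(H) = -(-4)*0 = -4*0 = 0)
(-135 - 105)*M(0) = (-135 - 105)*0 = -240*0 = 0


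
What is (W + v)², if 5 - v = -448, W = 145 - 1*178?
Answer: 176400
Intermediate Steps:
W = -33 (W = 145 - 178 = -33)
v = 453 (v = 5 - 1*(-448) = 5 + 448 = 453)
(W + v)² = (-33 + 453)² = 420² = 176400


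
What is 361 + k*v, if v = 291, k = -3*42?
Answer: -36305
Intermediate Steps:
k = -126
361 + k*v = 361 - 126*291 = 361 - 36666 = -36305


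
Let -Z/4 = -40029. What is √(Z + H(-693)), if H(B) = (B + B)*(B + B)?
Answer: 2*√520278 ≈ 1442.6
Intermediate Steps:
Z = 160116 (Z = -4*(-40029) = 160116)
H(B) = 4*B² (H(B) = (2*B)*(2*B) = 4*B²)
√(Z + H(-693)) = √(160116 + 4*(-693)²) = √(160116 + 4*480249) = √(160116 + 1920996) = √2081112 = 2*√520278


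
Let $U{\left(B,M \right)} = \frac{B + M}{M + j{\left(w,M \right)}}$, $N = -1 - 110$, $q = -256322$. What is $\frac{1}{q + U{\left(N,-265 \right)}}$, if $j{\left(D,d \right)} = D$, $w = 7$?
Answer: $- \frac{129}{33065350} \approx -3.9014 \cdot 10^{-6}$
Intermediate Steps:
$N = -111$ ($N = -1 - 110 = -111$)
$U{\left(B,M \right)} = \frac{B + M}{7 + M}$ ($U{\left(B,M \right)} = \frac{B + M}{M + 7} = \frac{B + M}{7 + M}$)
$\frac{1}{q + U{\left(N,-265 \right)}} = \frac{1}{-256322 + \frac{-111 - 265}{7 - 265}} = \frac{1}{-256322 + \frac{1}{-258} \left(-376\right)} = \frac{1}{-256322 - - \frac{188}{129}} = \frac{1}{-256322 + \frac{188}{129}} = \frac{1}{- \frac{33065350}{129}} = - \frac{129}{33065350}$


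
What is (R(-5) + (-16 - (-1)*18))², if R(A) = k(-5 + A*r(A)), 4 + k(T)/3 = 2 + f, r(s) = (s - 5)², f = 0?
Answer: 16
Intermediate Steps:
r(s) = (-5 + s)²
k(T) = -6 (k(T) = -12 + 3*(2 + 0) = -12 + 3*2 = -12 + 6 = -6)
R(A) = -6
(R(-5) + (-16 - (-1)*18))² = (-6 + (-16 - (-1)*18))² = (-6 + (-16 - 1*(-18)))² = (-6 + (-16 + 18))² = (-6 + 2)² = (-4)² = 16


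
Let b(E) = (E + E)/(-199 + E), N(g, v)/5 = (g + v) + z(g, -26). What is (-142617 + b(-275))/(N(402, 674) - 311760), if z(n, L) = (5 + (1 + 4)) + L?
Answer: 16899977/36315510 ≈ 0.46537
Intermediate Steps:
z(n, L) = 10 + L (z(n, L) = (5 + 5) + L = 10 + L)
N(g, v) = -80 + 5*g + 5*v (N(g, v) = 5*((g + v) + (10 - 26)) = 5*((g + v) - 16) = 5*(-16 + g + v) = -80 + 5*g + 5*v)
b(E) = 2*E/(-199 + E) (b(E) = (2*E)/(-199 + E) = 2*E/(-199 + E))
(-142617 + b(-275))/(N(402, 674) - 311760) = (-142617 + 2*(-275)/(-199 - 275))/((-80 + 5*402 + 5*674) - 311760) = (-142617 + 2*(-275)/(-474))/((-80 + 2010 + 3370) - 311760) = (-142617 + 2*(-275)*(-1/474))/(5300 - 311760) = (-142617 + 275/237)/(-306460) = -33799954/237*(-1/306460) = 16899977/36315510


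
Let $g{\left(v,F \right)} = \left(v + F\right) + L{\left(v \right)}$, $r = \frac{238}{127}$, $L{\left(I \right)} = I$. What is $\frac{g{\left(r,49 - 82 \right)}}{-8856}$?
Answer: $\frac{3715}{1124712} \approx 0.0033031$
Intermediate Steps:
$r = \frac{238}{127}$ ($r = 238 \cdot \frac{1}{127} = \frac{238}{127} \approx 1.874$)
$g{\left(v,F \right)} = F + 2 v$ ($g{\left(v,F \right)} = \left(v + F\right) + v = \left(F + v\right) + v = F + 2 v$)
$\frac{g{\left(r,49 - 82 \right)}}{-8856} = \frac{\left(49 - 82\right) + 2 \cdot \frac{238}{127}}{-8856} = \left(\left(49 - 82\right) + \frac{476}{127}\right) \left(- \frac{1}{8856}\right) = \left(-33 + \frac{476}{127}\right) \left(- \frac{1}{8856}\right) = \left(- \frac{3715}{127}\right) \left(- \frac{1}{8856}\right) = \frac{3715}{1124712}$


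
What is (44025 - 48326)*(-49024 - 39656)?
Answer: 381412680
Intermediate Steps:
(44025 - 48326)*(-49024 - 39656) = -4301*(-88680) = 381412680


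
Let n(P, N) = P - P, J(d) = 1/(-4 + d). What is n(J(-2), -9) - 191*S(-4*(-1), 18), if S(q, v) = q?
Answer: -764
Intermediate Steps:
n(P, N) = 0
n(J(-2), -9) - 191*S(-4*(-1), 18) = 0 - (-764)*(-1) = 0 - 191*4 = 0 - 764 = -764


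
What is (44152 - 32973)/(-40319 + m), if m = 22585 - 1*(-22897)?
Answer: 11179/5163 ≈ 2.1652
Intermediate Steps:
m = 45482 (m = 22585 + 22897 = 45482)
(44152 - 32973)/(-40319 + m) = (44152 - 32973)/(-40319 + 45482) = 11179/5163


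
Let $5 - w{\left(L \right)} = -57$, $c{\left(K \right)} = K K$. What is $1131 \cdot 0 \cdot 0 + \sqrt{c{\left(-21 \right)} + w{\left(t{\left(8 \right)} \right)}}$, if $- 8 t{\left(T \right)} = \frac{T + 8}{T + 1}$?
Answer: $\sqrt{503} \approx 22.428$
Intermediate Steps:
$t{\left(T \right)} = - \frac{8 + T}{8 \left(1 + T\right)}$ ($t{\left(T \right)} = - \frac{\left(T + 8\right) \frac{1}{T + 1}}{8} = - \frac{\left(8 + T\right) \frac{1}{1 + T}}{8} = - \frac{\frac{1}{1 + T} \left(8 + T\right)}{8} = - \frac{8 + T}{8 \left(1 + T\right)}$)
$c{\left(K \right)} = K^{2}$
$w{\left(L \right)} = 62$ ($w{\left(L \right)} = 5 - -57 = 5 + 57 = 62$)
$1131 \cdot 0 \cdot 0 + \sqrt{c{\left(-21 \right)} + w{\left(t{\left(8 \right)} \right)}} = 1131 \cdot 0 \cdot 0 + \sqrt{\left(-21\right)^{2} + 62} = 1131 \cdot 0 + \sqrt{441 + 62} = 0 + \sqrt{503} = \sqrt{503}$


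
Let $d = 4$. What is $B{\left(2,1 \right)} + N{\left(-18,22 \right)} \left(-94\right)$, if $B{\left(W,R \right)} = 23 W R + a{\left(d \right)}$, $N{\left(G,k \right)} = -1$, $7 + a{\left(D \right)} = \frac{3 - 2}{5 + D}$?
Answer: $\frac{1198}{9} \approx 133.11$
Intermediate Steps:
$a{\left(D \right)} = -7 + \frac{1}{5 + D}$ ($a{\left(D \right)} = -7 + \frac{3 - 2}{5 + D} = -7 + 1 \frac{1}{5 + D} = -7 + \frac{1}{5 + D}$)
$B{\left(W,R \right)} = - \frac{62}{9} + 23 R W$ ($B{\left(W,R \right)} = 23 W R + \frac{-34 - 28}{5 + 4} = 23 R W + \frac{-34 - 28}{9} = 23 R W + \frac{1}{9} \left(-62\right) = 23 R W - \frac{62}{9} = - \frac{62}{9} + 23 R W$)
$B{\left(2,1 \right)} + N{\left(-18,22 \right)} \left(-94\right) = \left(- \frac{62}{9} + 23 \cdot 1 \cdot 2\right) - -94 = \left(- \frac{62}{9} + 46\right) + 94 = \frac{352}{9} + 94 = \frac{1198}{9}$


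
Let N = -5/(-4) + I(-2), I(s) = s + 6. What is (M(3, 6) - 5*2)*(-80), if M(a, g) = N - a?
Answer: 620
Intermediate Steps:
I(s) = 6 + s
N = 21/4 (N = -5/(-4) + (6 - 2) = -5*(-¼) + 4 = 5/4 + 4 = 21/4 ≈ 5.2500)
M(a, g) = 21/4 - a
(M(3, 6) - 5*2)*(-80) = ((21/4 - 1*3) - 5*2)*(-80) = ((21/4 - 3) - 10)*(-80) = (9/4 - 10)*(-80) = -31/4*(-80) = 620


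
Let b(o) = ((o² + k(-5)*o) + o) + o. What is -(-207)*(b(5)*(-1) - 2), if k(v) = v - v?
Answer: -7659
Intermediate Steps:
k(v) = 0
b(o) = o² + 2*o (b(o) = ((o² + 0*o) + o) + o = ((o² + 0) + o) + o = (o² + o) + o = (o + o²) + o = o² + 2*o)
-(-207)*(b(5)*(-1) - 2) = -(-207)*((5*(2 + 5))*(-1) - 2) = -(-207)*((5*7)*(-1) - 2) = -(-207)*(35*(-1) - 2) = -(-207)*(-35 - 2) = -(-207)*(-37) = -69*111 = -7659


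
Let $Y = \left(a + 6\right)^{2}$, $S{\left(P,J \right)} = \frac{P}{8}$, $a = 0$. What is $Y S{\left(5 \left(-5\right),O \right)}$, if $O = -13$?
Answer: $- \frac{225}{2} \approx -112.5$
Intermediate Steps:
$S{\left(P,J \right)} = \frac{P}{8}$ ($S{\left(P,J \right)} = P \frac{1}{8} = \frac{P}{8}$)
$Y = 36$ ($Y = \left(0 + 6\right)^{2} = 6^{2} = 36$)
$Y S{\left(5 \left(-5\right),O \right)} = 36 \frac{5 \left(-5\right)}{8} = 36 \cdot \frac{1}{8} \left(-25\right) = 36 \left(- \frac{25}{8}\right) = - \frac{225}{2}$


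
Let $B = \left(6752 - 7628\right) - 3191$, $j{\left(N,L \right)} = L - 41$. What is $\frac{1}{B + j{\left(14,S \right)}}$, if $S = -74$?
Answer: $- \frac{1}{4182} \approx -0.00023912$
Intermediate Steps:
$j{\left(N,L \right)} = -41 + L$
$B = -4067$ ($B = \left(6752 - 7628\right) - 3191 = -876 - 3191 = -4067$)
$\frac{1}{B + j{\left(14,S \right)}} = \frac{1}{-4067 - 115} = \frac{1}{-4182} = - \frac{1}{4182}$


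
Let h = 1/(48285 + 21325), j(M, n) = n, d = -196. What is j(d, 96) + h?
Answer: 6682561/69610 ≈ 96.000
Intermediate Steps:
h = 1/69610 ≈ 1.4366e-5
j(d, 96) + h = 96 + 1/69610 = 6682561/69610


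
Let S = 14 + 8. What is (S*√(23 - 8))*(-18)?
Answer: -396*√15 ≈ -1533.7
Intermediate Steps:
S = 22
(S*√(23 - 8))*(-18) = (22*√(23 - 8))*(-18) = (22*√15)*(-18) = -396*√15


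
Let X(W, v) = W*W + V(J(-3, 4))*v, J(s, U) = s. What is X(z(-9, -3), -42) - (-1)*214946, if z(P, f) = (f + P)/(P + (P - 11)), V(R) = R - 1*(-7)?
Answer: 180628442/841 ≈ 2.1478e+5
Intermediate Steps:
V(R) = 7 + R (V(R) = R + 7 = 7 + R)
z(P, f) = (P + f)/(-11 + 2*P) (z(P, f) = (P + f)/(P + (-11 + P)) = (P + f)/(-11 + 2*P))
X(W, v) = W**2 + 4*v (X(W, v) = W*W + (7 - 3)*v = W**2 + 4*v)
X(z(-9, -3), -42) - (-1)*214946 = (((-9 - 3)/(-11 + 2*(-9)))**2 + 4*(-42)) - (-1)*214946 = ((-12/(-11 - 18))**2 - 168) - 1*(-214946) = ((-12/(-29))**2 - 168) + 214946 = ((-1/29*(-12))**2 - 168) + 214946 = ((12/29)**2 - 168) + 214946 = (144/841 - 168) + 214946 = -141144/841 + 214946 = 180628442/841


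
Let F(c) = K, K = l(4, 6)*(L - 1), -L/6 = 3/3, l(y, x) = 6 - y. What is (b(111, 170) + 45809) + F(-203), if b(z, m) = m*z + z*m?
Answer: 83535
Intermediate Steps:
b(z, m) = 2*m*z (b(z, m) = m*z + m*z = 2*m*z)
L = -6 (L = -18/3 = -6*1 = -6)
K = -14 (K = (6 - 1*4)*(-6 - 1) = (6 - 4)*(-7) = 2*(-7) = -14)
F(c) = -14
(b(111, 170) + 45809) + F(-203) = (2*170*111 + 45809) - 14 = (37740 + 45809) - 14 = 83549 - 14 = 83535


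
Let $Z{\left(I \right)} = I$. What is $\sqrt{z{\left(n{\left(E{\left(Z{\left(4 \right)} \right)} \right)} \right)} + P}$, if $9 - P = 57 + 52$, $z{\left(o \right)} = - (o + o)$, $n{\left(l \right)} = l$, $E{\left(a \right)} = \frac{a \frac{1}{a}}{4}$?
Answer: $\frac{i \sqrt{402}}{2} \approx 10.025 i$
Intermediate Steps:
$E{\left(a \right)} = \frac{1}{4}$ ($E{\left(a \right)} = 1 \cdot \frac{1}{4} = \frac{1}{4}$)
$z{\left(o \right)} = - 2 o$
$P = -100$ ($P = 9 - \left(57 + 52\right) = 9 - 109 = -100$)
$\sqrt{z{\left(n{\left(E{\left(Z{\left(4 \right)} \right)} \right)} \right)} + P} = \sqrt{\left(-2\right) \frac{1}{4} - 100} = \sqrt{- \frac{1}{2} - 100} = \sqrt{- \frac{201}{2}} = \frac{i \sqrt{402}}{2}$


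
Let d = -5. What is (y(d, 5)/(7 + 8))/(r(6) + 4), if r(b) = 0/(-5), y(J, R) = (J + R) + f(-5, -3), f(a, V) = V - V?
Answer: 0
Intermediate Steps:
f(a, V) = 0
y(J, R) = J + R (y(J, R) = (J + R) + 0 = J + R)
r(b) = 0 (r(b) = 0*(-1/5) = 0)
(y(d, 5)/(7 + 8))/(r(6) + 4) = ((-5 + 5)/(7 + 8))/(0 + 4) = (0/15)/4 = (0*(1/15))*(1/4) = 0*(1/4) = 0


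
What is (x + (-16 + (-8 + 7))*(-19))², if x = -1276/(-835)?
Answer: 73430702361/697225 ≈ 1.0532e+5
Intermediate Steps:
x = 1276/835 (x = -1276*(-1)/835 = -1*(-1276/835) = 1276/835 ≈ 1.5281)
(x + (-16 + (-8 + 7))*(-19))² = (1276/835 + (-16 + (-8 + 7))*(-19))² = (1276/835 + (-16 - 1)*(-19))² = (1276/835 - 17*(-19))² = (1276/835 + 323)² = (270981/835)² = 73430702361/697225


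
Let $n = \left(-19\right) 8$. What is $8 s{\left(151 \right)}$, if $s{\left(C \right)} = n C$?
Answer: $-183616$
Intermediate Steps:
$n = -152$
$s{\left(C \right)} = - 152 C$
$8 s{\left(151 \right)} = 8 \left(\left(-152\right) 151\right) = 8 \left(-22952\right) = -183616$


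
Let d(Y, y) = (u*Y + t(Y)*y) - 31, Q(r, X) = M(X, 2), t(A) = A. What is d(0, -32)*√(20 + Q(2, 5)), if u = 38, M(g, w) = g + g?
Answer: -31*√30 ≈ -169.79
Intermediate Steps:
M(g, w) = 2*g
Q(r, X) = 2*X
d(Y, y) = -31 + 38*Y + Y*y (d(Y, y) = (38*Y + Y*y) - 31 = -31 + 38*Y + Y*y)
d(0, -32)*√(20 + Q(2, 5)) = (-31 + 38*0 + 0*(-32))*√(20 + 2*5) = (-31 + 0 + 0)*√(20 + 10) = -31*√30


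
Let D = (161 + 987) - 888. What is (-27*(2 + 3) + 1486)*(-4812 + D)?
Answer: -6149752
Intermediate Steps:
D = 260 (D = 1148 - 888 = 260)
(-27*(2 + 3) + 1486)*(-4812 + D) = (-27*(2 + 3) + 1486)*(-4812 + 260) = (-27*5 + 1486)*(-4552) = (-135 + 1486)*(-4552) = 1351*(-4552) = -6149752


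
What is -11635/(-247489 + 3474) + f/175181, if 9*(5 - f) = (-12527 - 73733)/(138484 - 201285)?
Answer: 230539003435438/4832174279688687 ≈ 0.047709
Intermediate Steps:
f = 2739785/565209 (f = 5 - (-12527 - 73733)/(9*(138484 - 201285)) = 5 - (-86260)/(9*(-62801)) = 5 - (-86260)*(-1)/(9*62801) = 5 - 1/9*86260/62801 = 5 - 86260/565209 = 2739785/565209 ≈ 4.8474)
-11635/(-247489 + 3474) + f/175181 = -11635/(-247489 + 3474) + (2739785/565209)/175181 = -11635/(-244015) + (2739785/565209)*(1/175181) = -11635*(-1/244015) + 2739785/99013877829 = 2327/48803 + 2739785/99013877829 = 230539003435438/4832174279688687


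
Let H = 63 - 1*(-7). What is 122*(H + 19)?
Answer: 10858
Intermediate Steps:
H = 70 (H = 63 + 7 = 70)
122*(H + 19) = 122*(70 + 19) = 122*89 = 10858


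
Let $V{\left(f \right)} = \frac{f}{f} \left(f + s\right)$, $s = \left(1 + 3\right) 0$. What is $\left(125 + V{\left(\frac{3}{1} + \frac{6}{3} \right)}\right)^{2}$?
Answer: $16900$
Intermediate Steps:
$s = 0$ ($s = 4 \cdot 0 = 0$)
$V{\left(f \right)} = f$ ($V{\left(f \right)} = \frac{f}{f} \left(f + 0\right) = 1 f = f$)
$\left(125 + V{\left(\frac{3}{1} + \frac{6}{3} \right)}\right)^{2} = \left(125 + \left(\frac{3}{1} + \frac{6}{3}\right)\right)^{2} = \left(125 + \left(3 \cdot 1 + 6 \cdot \frac{1}{3}\right)\right)^{2} = \left(125 + \left(3 + 2\right)\right)^{2} = \left(125 + 5\right)^{2} = 130^{2} = 16900$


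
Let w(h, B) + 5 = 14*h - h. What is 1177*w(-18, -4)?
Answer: -281303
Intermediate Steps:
w(h, B) = -5 + 13*h (w(h, B) = -5 + (14*h - h) = -5 + 13*h)
1177*w(-18, -4) = 1177*(-5 + 13*(-18)) = 1177*(-5 - 234) = 1177*(-239) = -281303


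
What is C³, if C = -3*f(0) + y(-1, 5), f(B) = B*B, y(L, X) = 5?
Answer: 125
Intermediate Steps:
f(B) = B²
C = 5 (C = -3*0² + 5 = -3*0 + 5 = 0 + 5 = 5)
C³ = 5³ = 125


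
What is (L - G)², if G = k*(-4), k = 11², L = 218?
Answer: 492804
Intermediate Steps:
k = 121
G = -484 (G = 121*(-4) = -484)
(L - G)² = (218 - 1*(-484))² = (218 + 484)² = 702² = 492804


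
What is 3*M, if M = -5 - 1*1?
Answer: -18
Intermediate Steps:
M = -6 (M = -5 - 1 = -6)
3*M = 3*(-6) = -18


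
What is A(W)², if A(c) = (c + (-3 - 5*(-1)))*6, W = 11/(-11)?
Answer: 36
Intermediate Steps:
W = -1 (W = 11*(-1/11) = -1)
A(c) = 12 + 6*c (A(c) = (c + (-3 + 5))*6 = (c + 2)*6 = (2 + c)*6 = 12 + 6*c)
A(W)² = (12 + 6*(-1))² = (12 - 6)² = 6² = 36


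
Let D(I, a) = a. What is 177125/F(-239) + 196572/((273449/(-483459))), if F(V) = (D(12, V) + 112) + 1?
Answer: -12022781975173/34454574 ≈ -3.4895e+5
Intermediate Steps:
F(V) = 113 + V (F(V) = (V + 112) + 1 = (112 + V) + 1 = 113 + V)
177125/F(-239) + 196572/((273449/(-483459))) = 177125/(113 - 239) + 196572/((273449/(-483459))) = 177125/(-126) + 196572/((273449*(-1/483459))) = 177125*(-1/126) + 196572/(-273449/483459) = -177125/126 + 196572*(-483459/273449) = -177125/126 - 95034502548/273449 = -12022781975173/34454574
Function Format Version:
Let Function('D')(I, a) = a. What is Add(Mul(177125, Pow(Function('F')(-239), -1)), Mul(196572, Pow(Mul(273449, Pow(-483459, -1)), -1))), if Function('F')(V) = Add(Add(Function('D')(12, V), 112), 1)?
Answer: Rational(-12022781975173, 34454574) ≈ -3.4895e+5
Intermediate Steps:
Function('F')(V) = Add(113, V) (Function('F')(V) = Add(Add(V, 112), 1) = Add(Add(112, V), 1) = Add(113, V))
Add(Mul(177125, Pow(Function('F')(-239), -1)), Mul(196572, Pow(Mul(273449, Pow(-483459, -1)), -1))) = Add(Mul(177125, Pow(Add(113, -239), -1)), Mul(196572, Pow(Mul(273449, Pow(-483459, -1)), -1))) = Add(Mul(177125, Pow(-126, -1)), Mul(196572, Pow(Mul(273449, Rational(-1, 483459)), -1))) = Add(Mul(177125, Rational(-1, 126)), Mul(196572, Pow(Rational(-273449, 483459), -1))) = Add(Rational(-177125, 126), Mul(196572, Rational(-483459, 273449))) = Add(Rational(-177125, 126), Rational(-95034502548, 273449)) = Rational(-12022781975173, 34454574)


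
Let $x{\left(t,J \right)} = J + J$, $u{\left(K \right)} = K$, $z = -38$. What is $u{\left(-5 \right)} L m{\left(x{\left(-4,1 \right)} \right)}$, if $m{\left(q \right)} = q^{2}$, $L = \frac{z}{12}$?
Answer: $\frac{190}{3} \approx 63.333$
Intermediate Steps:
$L = - \frac{19}{6}$ ($L = - \frac{38}{12} = \left(-38\right) \frac{1}{12} = - \frac{19}{6} \approx -3.1667$)
$x{\left(t,J \right)} = 2 J$
$u{\left(-5 \right)} L m{\left(x{\left(-4,1 \right)} \right)} = \left(-5\right) \left(- \frac{19}{6}\right) \left(2 \cdot 1\right)^{2} = \frac{95 \cdot 2^{2}}{6} = \frac{95}{6} \cdot 4 = \frac{190}{3}$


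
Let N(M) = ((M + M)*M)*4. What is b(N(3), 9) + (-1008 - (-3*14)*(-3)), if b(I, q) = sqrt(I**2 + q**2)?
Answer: -1134 + 9*sqrt(65) ≈ -1061.4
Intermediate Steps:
N(M) = 8*M**2 (N(M) = ((2*M)*M)*4 = (2*M**2)*4 = 8*M**2)
b(N(3), 9) + (-1008 - (-3*14)*(-3)) = sqrt((8*3**2)**2 + 9**2) + (-1008 - (-3*14)*(-3)) = sqrt((8*9)**2 + 81) + (-1008 - (-42)*(-3)) = sqrt(72**2 + 81) + (-1008 - 1*126) = sqrt(5184 + 81) + (-1008 - 126) = sqrt(5265) - 1134 = 9*sqrt(65) - 1134 = -1134 + 9*sqrt(65)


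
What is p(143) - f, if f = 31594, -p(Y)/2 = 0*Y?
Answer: -31594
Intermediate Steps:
p(Y) = 0 (p(Y) = -0*Y = -2*0 = 0)
p(143) - f = 0 - 1*31594 = 0 - 31594 = -31594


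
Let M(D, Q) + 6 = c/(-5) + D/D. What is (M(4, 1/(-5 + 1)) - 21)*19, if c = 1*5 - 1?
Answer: -2546/5 ≈ -509.20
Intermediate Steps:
c = 4 (c = 5 - 1 = 4)
M(D, Q) = -29/5 (M(D, Q) = -6 + (4/(-5) + D/D) = -6 + (4*(-⅕) + 1) = -6 + (-⅘ + 1) = -6 + ⅕ = -29/5)
(M(4, 1/(-5 + 1)) - 21)*19 = (-29/5 - 21)*19 = -134/5*19 = -2546/5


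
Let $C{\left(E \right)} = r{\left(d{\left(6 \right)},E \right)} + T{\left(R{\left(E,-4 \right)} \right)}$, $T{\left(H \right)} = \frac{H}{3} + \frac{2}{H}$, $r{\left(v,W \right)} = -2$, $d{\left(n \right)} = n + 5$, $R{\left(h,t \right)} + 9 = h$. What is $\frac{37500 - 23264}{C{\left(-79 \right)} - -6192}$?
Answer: $\frac{1879152}{813205} \approx 2.3108$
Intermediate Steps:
$R{\left(h,t \right)} = -9 + h$
$d{\left(n \right)} = 5 + n$
$T{\left(H \right)} = \frac{2}{H} + \frac{H}{3}$ ($T{\left(H \right)} = H \frac{1}{3} + \frac{2}{H} = \frac{H}{3} + \frac{2}{H} = \frac{2}{H} + \frac{H}{3}$)
$C{\left(E \right)} = -5 + \frac{2}{-9 + E} + \frac{E}{3}$ ($C{\left(E \right)} = -2 + \left(\frac{2}{-9 + E} + \frac{-9 + E}{3}\right) = -2 + \left(\frac{2}{-9 + E} + \left(-3 + \frac{E}{3}\right)\right) = -2 + \left(-3 + \frac{2}{-9 + E} + \frac{E}{3}\right) = -5 + \frac{2}{-9 + E} + \frac{E}{3}$)
$\frac{37500 - 23264}{C{\left(-79 \right)} - -6192} = \frac{37500 - 23264}{\frac{6 + \left(-15 - 79\right) \left(-9 - 79\right)}{3 \left(-9 - 79\right)} - -6192} = \frac{14236}{\frac{6 - -8272}{3 \left(-88\right)} + 6192} = \frac{14236}{\frac{1}{3} \left(- \frac{1}{88}\right) \left(6 + 8272\right) + 6192} = \frac{14236}{\frac{1}{3} \left(- \frac{1}{88}\right) 8278 + 6192} = \frac{14236}{- \frac{4139}{132} + 6192} = \frac{14236}{\frac{813205}{132}} = 14236 \cdot \frac{132}{813205} = \frac{1879152}{813205}$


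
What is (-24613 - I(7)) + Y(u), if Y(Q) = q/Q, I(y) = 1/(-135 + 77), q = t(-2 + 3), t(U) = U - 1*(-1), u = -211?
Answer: -301213799/12238 ≈ -24613.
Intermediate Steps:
t(U) = 1 + U (t(U) = U + 1 = 1 + U)
q = 2 (q = 1 + (-2 + 3) = 1 + 1 = 2)
I(y) = -1/58 (I(y) = 1/(-58) = -1/58)
Y(Q) = 2/Q
(-24613 - I(7)) + Y(u) = (-24613 - 1*(-1/58)) + 2/(-211) = (-24613 + 1/58) + 2*(-1/211) = -1427553/58 - 2/211 = -301213799/12238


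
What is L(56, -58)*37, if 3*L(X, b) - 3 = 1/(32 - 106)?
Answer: 221/6 ≈ 36.833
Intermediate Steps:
L(X, b) = 221/222 (L(X, b) = 1 + 1/(3*(32 - 106)) = 1 + (⅓)/(-74) = 1 + (⅓)*(-1/74) = 1 - 1/222 = 221/222)
L(56, -58)*37 = (221/222)*37 = 221/6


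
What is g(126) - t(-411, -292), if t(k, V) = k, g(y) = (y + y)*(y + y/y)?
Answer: 32415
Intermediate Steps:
g(y) = 2*y*(1 + y) (g(y) = (2*y)*(y + 1) = (2*y)*(1 + y) = 2*y*(1 + y))
g(126) - t(-411, -292) = 2*126*(1 + 126) - 1*(-411) = 2*126*127 + 411 = 32004 + 411 = 32415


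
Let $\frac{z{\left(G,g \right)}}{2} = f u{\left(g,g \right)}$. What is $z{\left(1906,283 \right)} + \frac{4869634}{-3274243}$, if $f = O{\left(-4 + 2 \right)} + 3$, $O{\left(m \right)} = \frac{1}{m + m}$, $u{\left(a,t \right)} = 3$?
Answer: $\frac{14044393}{935498} \approx 15.013$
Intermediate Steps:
$O{\left(m \right)} = \frac{1}{2 m}$
$f = \frac{11}{4}$ ($f = \frac{1}{2 \left(-4 + 2\right)} + 3 = \frac{1}{2 \left(-2\right)} + 3 = \frac{1}{2} \left(- \frac{1}{2}\right) + 3 = - \frac{1}{4} + 3 = \frac{11}{4} \approx 2.75$)
$z{\left(G,g \right)} = \frac{33}{2}$ ($z{\left(G,g \right)} = 2 \cdot \frac{11}{4} \cdot 3 = 2 \cdot \frac{33}{4} = \frac{33}{2}$)
$z{\left(1906,283 \right)} + \frac{4869634}{-3274243} = \frac{33}{2} + \frac{4869634}{-3274243} = \frac{33}{2} + 4869634 \left(- \frac{1}{3274243}\right) = \frac{33}{2} - \frac{695662}{467749} = \frac{14044393}{935498}$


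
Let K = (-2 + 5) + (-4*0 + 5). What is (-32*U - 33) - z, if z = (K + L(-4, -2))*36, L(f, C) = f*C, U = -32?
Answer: 415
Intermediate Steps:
K = 8 (K = 3 + (0 + 5) = 3 + 5 = 8)
L(f, C) = C*f
z = 576 (z = (8 - 2*(-4))*36 = (8 + 8)*36 = 16*36 = 576)
(-32*U - 33) - z = (-32*(-32) - 33) - 1*576 = (1024 - 33) - 576 = 991 - 576 = 415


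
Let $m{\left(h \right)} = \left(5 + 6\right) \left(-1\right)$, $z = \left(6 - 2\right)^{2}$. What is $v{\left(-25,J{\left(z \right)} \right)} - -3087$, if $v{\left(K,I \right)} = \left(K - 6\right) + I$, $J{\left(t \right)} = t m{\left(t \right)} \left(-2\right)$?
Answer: $3408$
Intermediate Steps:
$z = 16$ ($z = 4^{2} = 16$)
$m{\left(h \right)} = -11$ ($m{\left(h \right)} = 11 \left(-1\right) = -11$)
$J{\left(t \right)} = 22 t$ ($J{\left(t \right)} = t \left(-11\right) \left(-2\right) = - 11 t \left(-2\right) = 22 t$)
$v{\left(K,I \right)} = -6 + I + K$ ($v{\left(K,I \right)} = \left(-6 + K\right) + I = -6 + I + K$)
$v{\left(-25,J{\left(z \right)} \right)} - -3087 = \left(-6 + 22 \cdot 16 - 25\right) - -3087 = \left(-6 + 352 - 25\right) + 3087 = 321 + 3087 = 3408$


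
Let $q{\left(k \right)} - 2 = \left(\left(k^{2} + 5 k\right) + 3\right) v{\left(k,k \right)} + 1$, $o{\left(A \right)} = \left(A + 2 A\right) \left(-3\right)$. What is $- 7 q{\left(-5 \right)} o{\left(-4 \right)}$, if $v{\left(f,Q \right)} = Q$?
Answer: $3024$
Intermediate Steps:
$o{\left(A \right)} = - 9 A$ ($o{\left(A \right)} = 3 A \left(-3\right) = - 9 A$)
$q{\left(k \right)} = 3 + k \left(3 + k^{2} + 5 k\right)$ ($q{\left(k \right)} = 2 + \left(\left(\left(k^{2} + 5 k\right) + 3\right) k + 1\right) = 2 + \left(\left(3 + k^{2} + 5 k\right) k + 1\right) = 2 + \left(k \left(3 + k^{2} + 5 k\right) + 1\right) = 2 + \left(1 + k \left(3 + k^{2} + 5 k\right)\right) = 3 + k \left(3 + k^{2} + 5 k\right)$)
$- 7 q{\left(-5 \right)} o{\left(-4 \right)} = - 7 \left(3 + \left(-5\right)^{3} + 3 \left(-5\right) + 5 \left(-5\right)^{2}\right) \left(\left(-9\right) \left(-4\right)\right) = - 7 \left(3 - 125 - 15 + 5 \cdot 25\right) 36 = - 7 \left(3 - 125 - 15 + 125\right) 36 = \left(-7\right) \left(-12\right) 36 = 84 \cdot 36 = 3024$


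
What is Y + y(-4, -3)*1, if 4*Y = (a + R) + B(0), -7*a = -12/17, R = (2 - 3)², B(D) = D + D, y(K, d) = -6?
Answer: -2725/476 ≈ -5.7248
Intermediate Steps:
B(D) = 2*D
R = 1 (R = (-1)² = 1)
a = 12/119 (a = -(-12)/(7*17) = -⅐*(-12/17) = 12/119 ≈ 0.10084)
Y = 131/476 (Y = ((12/119 + 1) + 2*0)/4 = (131/119 + 0)/4 = (¼)*(131/119) = 131/476 ≈ 0.27521)
Y + y(-4, -3)*1 = 131/476 - 6*1 = 131/476 - 6 = -2725/476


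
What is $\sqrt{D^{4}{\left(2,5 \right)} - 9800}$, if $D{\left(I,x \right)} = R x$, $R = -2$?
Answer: $10 \sqrt{2} \approx 14.142$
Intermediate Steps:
$D{\left(I,x \right)} = - 2 x$
$\sqrt{D^{4}{\left(2,5 \right)} - 9800} = \sqrt{\left(\left(-2\right) 5\right)^{4} - 9800} = \sqrt{\left(-10\right)^{4} - 9800} = \sqrt{10000 - 9800} = \sqrt{200} = 10 \sqrt{2}$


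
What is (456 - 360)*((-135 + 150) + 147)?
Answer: 15552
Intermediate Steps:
(456 - 360)*((-135 + 150) + 147) = 96*(15 + 147) = 96*162 = 15552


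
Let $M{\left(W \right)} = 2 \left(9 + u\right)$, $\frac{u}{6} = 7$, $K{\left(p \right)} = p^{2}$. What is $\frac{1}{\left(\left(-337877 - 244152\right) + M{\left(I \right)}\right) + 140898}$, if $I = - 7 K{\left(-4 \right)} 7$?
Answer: $- \frac{1}{441029} \approx -2.2674 \cdot 10^{-6}$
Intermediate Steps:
$u = 42$ ($u = 6 \cdot 7 = 42$)
$I = -784$ ($I = - 7 \left(-4\right)^{2} \cdot 7 = \left(-7\right) 16 \cdot 7 = \left(-112\right) 7 = -784$)
$M{\left(W \right)} = 102$ ($M{\left(W \right)} = 2 \left(9 + 42\right) = 2 \cdot 51 = 102$)
$\frac{1}{\left(\left(-337877 - 244152\right) + M{\left(I \right)}\right) + 140898} = \frac{1}{\left(\left(-337877 - 244152\right) + 102\right) + 140898} = \frac{1}{\left(-582029 + 102\right) + 140898} = \frac{1}{-581927 + 140898} = \frac{1}{-441029} = - \frac{1}{441029}$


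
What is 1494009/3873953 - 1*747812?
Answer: -2896987046827/3873953 ≈ -7.4781e+5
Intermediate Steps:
1494009/3873953 - 1*747812 = 1494009*(1/3873953) - 747812 = 1494009/3873953 - 747812 = -2896987046827/3873953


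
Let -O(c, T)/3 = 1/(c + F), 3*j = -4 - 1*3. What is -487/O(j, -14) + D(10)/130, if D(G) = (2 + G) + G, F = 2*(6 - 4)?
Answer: 158374/585 ≈ 270.72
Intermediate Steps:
F = 4 (F = 2*2 = 4)
j = -7/3 (j = (-4 - 1*3)/3 = (-4 - 3)/3 = (1/3)*(-7) = -7/3 ≈ -2.3333)
O(c, T) = -3/(4 + c) (O(c, T) = -3/(c + 4) = -3/(4 + c))
D(G) = 2 + 2*G
-487/O(j, -14) + D(10)/130 = -487/((-3/(4 - 7/3))) + (2 + 2*10)/130 = -487/((-3/5/3)) + (2 + 20)*(1/130) = -487/((-3*3/5)) + 22*(1/130) = -487/(-9/5) + 11/65 = -487*(-5/9) + 11/65 = 2435/9 + 11/65 = 158374/585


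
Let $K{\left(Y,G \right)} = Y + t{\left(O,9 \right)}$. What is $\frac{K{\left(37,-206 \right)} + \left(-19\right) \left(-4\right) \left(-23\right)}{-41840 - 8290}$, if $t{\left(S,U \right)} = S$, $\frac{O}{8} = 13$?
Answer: $\frac{1607}{50130} \approx 0.032057$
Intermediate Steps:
$O = 104$ ($O = 8 \cdot 13 = 104$)
$K{\left(Y,G \right)} = 104 + Y$ ($K{\left(Y,G \right)} = Y + 104 = 104 + Y$)
$\frac{K{\left(37,-206 \right)} + \left(-19\right) \left(-4\right) \left(-23\right)}{-41840 - 8290} = \frac{\left(104 + 37\right) + \left(-19\right) \left(-4\right) \left(-23\right)}{-41840 - 8290} = \frac{141 + 76 \left(-23\right)}{-50130} = \left(141 - 1748\right) \left(- \frac{1}{50130}\right) = \left(-1607\right) \left(- \frac{1}{50130}\right) = \frac{1607}{50130}$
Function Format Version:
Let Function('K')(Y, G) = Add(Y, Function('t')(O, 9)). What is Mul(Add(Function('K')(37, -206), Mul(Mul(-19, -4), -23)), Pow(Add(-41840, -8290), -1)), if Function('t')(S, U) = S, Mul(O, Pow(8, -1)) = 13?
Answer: Rational(1607, 50130) ≈ 0.032057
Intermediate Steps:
O = 104 (O = Mul(8, 13) = 104)
Function('K')(Y, G) = Add(104, Y) (Function('K')(Y, G) = Add(Y, 104) = Add(104, Y))
Mul(Add(Function('K')(37, -206), Mul(Mul(-19, -4), -23)), Pow(Add(-41840, -8290), -1)) = Mul(Add(Add(104, 37), Mul(Mul(-19, -4), -23)), Pow(Add(-41840, -8290), -1)) = Mul(Add(141, Mul(76, -23)), Pow(-50130, -1)) = Mul(Add(141, -1748), Rational(-1, 50130)) = Mul(-1607, Rational(-1, 50130)) = Rational(1607, 50130)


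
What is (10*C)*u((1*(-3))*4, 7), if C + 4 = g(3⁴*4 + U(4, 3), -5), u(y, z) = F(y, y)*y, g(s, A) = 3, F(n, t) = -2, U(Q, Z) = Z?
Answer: -240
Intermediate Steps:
u(y, z) = -2*y
C = -1 (C = -4 + 3 = -1)
(10*C)*u((1*(-3))*4, 7) = (10*(-1))*(-2*1*(-3)*4) = -(-20)*(-3*4) = -(-20)*(-12) = -10*24 = -240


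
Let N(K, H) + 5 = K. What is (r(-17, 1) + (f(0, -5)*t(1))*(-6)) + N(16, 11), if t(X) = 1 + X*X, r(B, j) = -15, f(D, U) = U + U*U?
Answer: -244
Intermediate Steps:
f(D, U) = U + U²
t(X) = 1 + X²
N(K, H) = -5 + K
(r(-17, 1) + (f(0, -5)*t(1))*(-6)) + N(16, 11) = (-15 + ((-5*(1 - 5))*(1 + 1²))*(-6)) + (-5 + 16) = (-15 + ((-5*(-4))*(1 + 1))*(-6)) + 11 = (-15 + (20*2)*(-6)) + 11 = (-15 + 40*(-6)) + 11 = (-15 - 240) + 11 = -255 + 11 = -244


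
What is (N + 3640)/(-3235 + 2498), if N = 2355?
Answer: -545/67 ≈ -8.1343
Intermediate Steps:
(N + 3640)/(-3235 + 2498) = (2355 + 3640)/(-3235 + 2498) = 5995/(-737) = 5995*(-1/737) = -545/67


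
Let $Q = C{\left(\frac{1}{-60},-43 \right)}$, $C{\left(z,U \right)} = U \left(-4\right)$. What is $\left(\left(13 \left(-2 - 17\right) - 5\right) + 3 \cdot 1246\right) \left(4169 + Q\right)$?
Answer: $15132726$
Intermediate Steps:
$C{\left(z,U \right)} = - 4 U$
$Q = 172$ ($Q = \left(-4\right) \left(-43\right) = 172$)
$\left(\left(13 \left(-2 - 17\right) - 5\right) + 3 \cdot 1246\right) \left(4169 + Q\right) = \left(\left(13 \left(-2 - 17\right) - 5\right) + 3 \cdot 1246\right) \left(4169 + 172\right) = \left(\left(13 \left(-19\right) - 5\right) + 3738\right) 4341 = \left(\left(-247 - 5\right) + 3738\right) 4341 = \left(-252 + 3738\right) 4341 = 3486 \cdot 4341 = 15132726$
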